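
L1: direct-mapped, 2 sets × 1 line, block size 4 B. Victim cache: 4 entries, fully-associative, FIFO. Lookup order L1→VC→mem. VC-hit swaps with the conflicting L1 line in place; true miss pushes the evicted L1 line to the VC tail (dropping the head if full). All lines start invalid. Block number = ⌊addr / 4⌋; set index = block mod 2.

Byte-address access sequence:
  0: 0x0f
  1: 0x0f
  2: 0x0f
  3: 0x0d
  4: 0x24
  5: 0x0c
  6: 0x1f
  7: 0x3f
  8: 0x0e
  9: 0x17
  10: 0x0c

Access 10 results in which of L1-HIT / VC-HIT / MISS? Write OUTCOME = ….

#0 0xf→b3/s1 MISS; vc=[]
#1 0xf→b3/s1 L1-HIT; vc=[]
#2 0xf→b3/s1 L1-HIT; vc=[]
#3 0xd→b3/s1 L1-HIT; vc=[]
#4 0x24→b9/s1 MISS; vc=[3]
#5 0xc→b3/s1 VC-HIT; vc=[9]
#6 0x1f→b7/s1 MISS; vc=[9,3]
#7 0x3f→b15/s1 MISS; vc=[9,3,7]
#8 0xe→b3/s1 VC-HIT; vc=[9,15,7]
#9 0x17→b5/s1 MISS; vc=[9,15,7,3]
#10 0xc→b3/s1 VC-HIT; vc=[9,15,7,5]

OUTCOME = VC-HIT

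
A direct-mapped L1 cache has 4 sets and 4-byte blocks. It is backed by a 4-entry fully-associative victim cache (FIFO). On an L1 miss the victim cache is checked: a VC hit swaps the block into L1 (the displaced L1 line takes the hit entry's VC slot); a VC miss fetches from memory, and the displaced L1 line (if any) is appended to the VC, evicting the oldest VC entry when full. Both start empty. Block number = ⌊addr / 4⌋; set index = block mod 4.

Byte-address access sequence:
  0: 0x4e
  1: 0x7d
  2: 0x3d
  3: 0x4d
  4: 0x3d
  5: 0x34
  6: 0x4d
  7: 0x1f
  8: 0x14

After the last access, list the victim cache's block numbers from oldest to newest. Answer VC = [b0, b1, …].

  [0] addr=0x4e blk=19 s=3: MISS | VC []
  [1] addr=0x7d blk=31 s=3: MISS | VC [19]
  [2] addr=0x3d blk=15 s=3: MISS | VC [19, 31]
  [3] addr=0x4d blk=19 s=3: VC-HIT | VC [15, 31]
  [4] addr=0x3d blk=15 s=3: VC-HIT | VC [19, 31]
  [5] addr=0x34 blk=13 s=1: MISS | VC [19, 31]
  [6] addr=0x4d blk=19 s=3: VC-HIT | VC [15, 31]
  [7] addr=0x1f blk=7 s=3: MISS | VC [15, 31, 19]
  [8] addr=0x14 blk=5 s=1: MISS | VC [15, 31, 19, 13]

VC = [15, 31, 19, 13]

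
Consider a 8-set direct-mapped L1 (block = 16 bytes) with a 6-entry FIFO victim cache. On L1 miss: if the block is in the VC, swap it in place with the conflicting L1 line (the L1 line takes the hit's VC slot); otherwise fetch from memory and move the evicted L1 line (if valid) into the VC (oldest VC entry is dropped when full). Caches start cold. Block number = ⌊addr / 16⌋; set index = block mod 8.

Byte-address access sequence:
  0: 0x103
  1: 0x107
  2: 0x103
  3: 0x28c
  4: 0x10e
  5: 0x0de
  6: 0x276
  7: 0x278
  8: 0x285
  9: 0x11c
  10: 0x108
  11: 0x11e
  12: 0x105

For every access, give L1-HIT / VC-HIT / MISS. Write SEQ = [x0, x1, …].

SEQ = [MISS, L1-HIT, L1-HIT, MISS, VC-HIT, MISS, MISS, L1-HIT, VC-HIT, MISS, VC-HIT, L1-HIT, L1-HIT]

#0 0x103→b16/s0 MISS; vc=[]
#1 0x107→b16/s0 L1-HIT; vc=[]
#2 0x103→b16/s0 L1-HIT; vc=[]
#3 0x28c→b40/s0 MISS; vc=[16]
#4 0x10e→b16/s0 VC-HIT; vc=[40]
#5 0xde→b13/s5 MISS; vc=[40]
#6 0x276→b39/s7 MISS; vc=[40]
#7 0x278→b39/s7 L1-HIT; vc=[40]
#8 0x285→b40/s0 VC-HIT; vc=[16]
#9 0x11c→b17/s1 MISS; vc=[16]
#10 0x108→b16/s0 VC-HIT; vc=[40]
#11 0x11e→b17/s1 L1-HIT; vc=[40]
#12 0x105→b16/s0 L1-HIT; vc=[40]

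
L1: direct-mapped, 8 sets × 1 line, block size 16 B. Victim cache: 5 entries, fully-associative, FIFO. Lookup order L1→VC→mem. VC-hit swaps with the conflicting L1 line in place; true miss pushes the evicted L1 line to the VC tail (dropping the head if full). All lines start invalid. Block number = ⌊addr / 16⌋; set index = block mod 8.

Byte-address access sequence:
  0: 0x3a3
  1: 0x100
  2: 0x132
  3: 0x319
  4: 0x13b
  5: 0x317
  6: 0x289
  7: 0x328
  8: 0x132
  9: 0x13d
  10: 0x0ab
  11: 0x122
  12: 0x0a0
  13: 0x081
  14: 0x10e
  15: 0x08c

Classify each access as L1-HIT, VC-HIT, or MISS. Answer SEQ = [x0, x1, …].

#0 0x3a3→b58/s2 MISS; vc=[]
#1 0x100→b16/s0 MISS; vc=[]
#2 0x132→b19/s3 MISS; vc=[]
#3 0x319→b49/s1 MISS; vc=[]
#4 0x13b→b19/s3 L1-HIT; vc=[]
#5 0x317→b49/s1 L1-HIT; vc=[]
#6 0x289→b40/s0 MISS; vc=[16]
#7 0x328→b50/s2 MISS; vc=[16,58]
#8 0x132→b19/s3 L1-HIT; vc=[16,58]
#9 0x13d→b19/s3 L1-HIT; vc=[16,58]
#10 0xab→b10/s2 MISS; vc=[16,58,50]
#11 0x122→b18/s2 MISS; vc=[16,58,50,10]
#12 0xa0→b10/s2 VC-HIT; vc=[16,58,50,18]
#13 0x81→b8/s0 MISS; vc=[16,58,50,18,40]
#14 0x10e→b16/s0 VC-HIT; vc=[8,58,50,18,40]
#15 0x8c→b8/s0 VC-HIT; vc=[16,58,50,18,40]

SEQ = [MISS, MISS, MISS, MISS, L1-HIT, L1-HIT, MISS, MISS, L1-HIT, L1-HIT, MISS, MISS, VC-HIT, MISS, VC-HIT, VC-HIT]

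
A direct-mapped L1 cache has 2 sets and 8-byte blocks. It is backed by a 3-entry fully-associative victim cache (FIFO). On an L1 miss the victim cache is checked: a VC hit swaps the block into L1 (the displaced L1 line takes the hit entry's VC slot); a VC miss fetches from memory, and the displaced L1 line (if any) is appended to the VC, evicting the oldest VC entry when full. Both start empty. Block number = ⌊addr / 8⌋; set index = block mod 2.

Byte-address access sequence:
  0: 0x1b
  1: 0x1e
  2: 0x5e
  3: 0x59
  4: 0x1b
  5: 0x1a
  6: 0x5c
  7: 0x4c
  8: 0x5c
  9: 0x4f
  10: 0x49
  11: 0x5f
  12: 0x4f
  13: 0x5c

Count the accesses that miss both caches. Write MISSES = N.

#0 0x1b→b3/s1 MISS; vc=[]
#1 0x1e→b3/s1 L1-HIT; vc=[]
#2 0x5e→b11/s1 MISS; vc=[3]
#3 0x59→b11/s1 L1-HIT; vc=[3]
#4 0x1b→b3/s1 VC-HIT; vc=[11]
#5 0x1a→b3/s1 L1-HIT; vc=[11]
#6 0x5c→b11/s1 VC-HIT; vc=[3]
#7 0x4c→b9/s1 MISS; vc=[3,11]
#8 0x5c→b11/s1 VC-HIT; vc=[3,9]
#9 0x4f→b9/s1 VC-HIT; vc=[3,11]
#10 0x49→b9/s1 L1-HIT; vc=[3,11]
#11 0x5f→b11/s1 VC-HIT; vc=[3,9]
#12 0x4f→b9/s1 VC-HIT; vc=[3,11]
#13 0x5c→b11/s1 VC-HIT; vc=[3,9]

MISSES = 3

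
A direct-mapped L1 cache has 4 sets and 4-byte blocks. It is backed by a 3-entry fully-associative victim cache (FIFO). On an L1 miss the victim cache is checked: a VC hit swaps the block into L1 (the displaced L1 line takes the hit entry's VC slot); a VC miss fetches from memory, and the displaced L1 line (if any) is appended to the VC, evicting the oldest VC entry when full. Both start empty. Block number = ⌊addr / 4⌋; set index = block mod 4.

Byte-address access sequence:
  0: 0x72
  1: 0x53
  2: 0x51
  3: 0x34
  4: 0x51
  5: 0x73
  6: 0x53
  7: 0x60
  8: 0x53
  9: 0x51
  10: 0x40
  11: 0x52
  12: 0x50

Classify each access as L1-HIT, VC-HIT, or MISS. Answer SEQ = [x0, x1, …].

SEQ = [MISS, MISS, L1-HIT, MISS, L1-HIT, VC-HIT, VC-HIT, MISS, VC-HIT, L1-HIT, MISS, VC-HIT, L1-HIT]

  [0] addr=0x72 blk=28 s=0: MISS | VC []
  [1] addr=0x53 blk=20 s=0: MISS | VC [28]
  [2] addr=0x51 blk=20 s=0: L1-HIT | VC [28]
  [3] addr=0x34 blk=13 s=1: MISS | VC [28]
  [4] addr=0x51 blk=20 s=0: L1-HIT | VC [28]
  [5] addr=0x73 blk=28 s=0: VC-HIT | VC [20]
  [6] addr=0x53 blk=20 s=0: VC-HIT | VC [28]
  [7] addr=0x60 blk=24 s=0: MISS | VC [28, 20]
  [8] addr=0x53 blk=20 s=0: VC-HIT | VC [28, 24]
  [9] addr=0x51 blk=20 s=0: L1-HIT | VC [28, 24]
  [10] addr=0x40 blk=16 s=0: MISS | VC [28, 24, 20]
  [11] addr=0x52 blk=20 s=0: VC-HIT | VC [28, 24, 16]
  [12] addr=0x50 blk=20 s=0: L1-HIT | VC [28, 24, 16]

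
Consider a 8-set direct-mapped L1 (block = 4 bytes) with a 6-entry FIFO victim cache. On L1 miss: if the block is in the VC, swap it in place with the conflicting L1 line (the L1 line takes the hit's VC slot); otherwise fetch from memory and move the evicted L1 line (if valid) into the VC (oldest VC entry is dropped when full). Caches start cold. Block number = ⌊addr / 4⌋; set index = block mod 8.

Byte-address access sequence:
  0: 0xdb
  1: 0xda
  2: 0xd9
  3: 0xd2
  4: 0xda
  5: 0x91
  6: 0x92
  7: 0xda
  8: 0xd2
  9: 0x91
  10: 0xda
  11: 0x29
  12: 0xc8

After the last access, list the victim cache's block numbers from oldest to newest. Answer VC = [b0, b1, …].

  [0] addr=0xdb blk=54 s=6: MISS | VC []
  [1] addr=0xda blk=54 s=6: L1-HIT | VC []
  [2] addr=0xd9 blk=54 s=6: L1-HIT | VC []
  [3] addr=0xd2 blk=52 s=4: MISS | VC []
  [4] addr=0xda blk=54 s=6: L1-HIT | VC []
  [5] addr=0x91 blk=36 s=4: MISS | VC [52]
  [6] addr=0x92 blk=36 s=4: L1-HIT | VC [52]
  [7] addr=0xda blk=54 s=6: L1-HIT | VC [52]
  [8] addr=0xd2 blk=52 s=4: VC-HIT | VC [36]
  [9] addr=0x91 blk=36 s=4: VC-HIT | VC [52]
  [10] addr=0xda blk=54 s=6: L1-HIT | VC [52]
  [11] addr=0x29 blk=10 s=2: MISS | VC [52]
  [12] addr=0xc8 blk=50 s=2: MISS | VC [52, 10]

VC = [52, 10]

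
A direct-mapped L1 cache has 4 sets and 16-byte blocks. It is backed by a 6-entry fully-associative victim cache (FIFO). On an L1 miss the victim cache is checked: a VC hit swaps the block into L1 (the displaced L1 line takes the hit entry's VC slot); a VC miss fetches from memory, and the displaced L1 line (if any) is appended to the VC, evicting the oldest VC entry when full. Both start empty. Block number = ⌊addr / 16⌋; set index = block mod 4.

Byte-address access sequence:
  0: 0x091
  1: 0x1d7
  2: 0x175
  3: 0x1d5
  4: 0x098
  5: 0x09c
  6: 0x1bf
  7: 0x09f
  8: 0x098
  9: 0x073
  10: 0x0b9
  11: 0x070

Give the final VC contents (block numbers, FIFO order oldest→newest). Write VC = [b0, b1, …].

VC = [29, 23, 27, 11]

#0 0x91→b9/s1 MISS; vc=[]
#1 0x1d7→b29/s1 MISS; vc=[9]
#2 0x175→b23/s3 MISS; vc=[9]
#3 0x1d5→b29/s1 L1-HIT; vc=[9]
#4 0x98→b9/s1 VC-HIT; vc=[29]
#5 0x9c→b9/s1 L1-HIT; vc=[29]
#6 0x1bf→b27/s3 MISS; vc=[29,23]
#7 0x9f→b9/s1 L1-HIT; vc=[29,23]
#8 0x98→b9/s1 L1-HIT; vc=[29,23]
#9 0x73→b7/s3 MISS; vc=[29,23,27]
#10 0xb9→b11/s3 MISS; vc=[29,23,27,7]
#11 0x70→b7/s3 VC-HIT; vc=[29,23,27,11]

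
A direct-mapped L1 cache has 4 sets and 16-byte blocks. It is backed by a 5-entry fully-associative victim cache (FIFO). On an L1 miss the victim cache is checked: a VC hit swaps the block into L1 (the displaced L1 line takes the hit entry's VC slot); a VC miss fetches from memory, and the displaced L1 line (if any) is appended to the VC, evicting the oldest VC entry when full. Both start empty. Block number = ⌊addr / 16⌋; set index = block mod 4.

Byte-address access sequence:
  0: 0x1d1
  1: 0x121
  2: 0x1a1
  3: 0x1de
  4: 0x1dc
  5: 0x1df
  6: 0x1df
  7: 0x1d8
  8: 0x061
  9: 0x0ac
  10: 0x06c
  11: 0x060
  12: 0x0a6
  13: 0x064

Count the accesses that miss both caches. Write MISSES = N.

MISSES = 5

  [0] addr=0x1d1 blk=29 s=1: MISS | VC []
  [1] addr=0x121 blk=18 s=2: MISS | VC []
  [2] addr=0x1a1 blk=26 s=2: MISS | VC [18]
  [3] addr=0x1de blk=29 s=1: L1-HIT | VC [18]
  [4] addr=0x1dc blk=29 s=1: L1-HIT | VC [18]
  [5] addr=0x1df blk=29 s=1: L1-HIT | VC [18]
  [6] addr=0x1df blk=29 s=1: L1-HIT | VC [18]
  [7] addr=0x1d8 blk=29 s=1: L1-HIT | VC [18]
  [8] addr=0x61 blk=6 s=2: MISS | VC [18, 26]
  [9] addr=0xac blk=10 s=2: MISS | VC [18, 26, 6]
  [10] addr=0x6c blk=6 s=2: VC-HIT | VC [18, 26, 10]
  [11] addr=0x60 blk=6 s=2: L1-HIT | VC [18, 26, 10]
  [12] addr=0xa6 blk=10 s=2: VC-HIT | VC [18, 26, 6]
  [13] addr=0x64 blk=6 s=2: VC-HIT | VC [18, 26, 10]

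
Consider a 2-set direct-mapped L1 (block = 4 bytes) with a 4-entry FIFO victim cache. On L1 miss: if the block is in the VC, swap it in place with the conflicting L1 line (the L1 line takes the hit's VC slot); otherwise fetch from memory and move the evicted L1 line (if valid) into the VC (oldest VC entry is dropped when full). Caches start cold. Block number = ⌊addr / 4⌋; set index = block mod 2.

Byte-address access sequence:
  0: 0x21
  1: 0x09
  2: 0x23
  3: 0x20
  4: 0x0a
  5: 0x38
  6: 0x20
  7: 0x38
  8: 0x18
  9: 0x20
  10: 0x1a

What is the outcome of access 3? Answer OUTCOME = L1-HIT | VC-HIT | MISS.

  [0] addr=0x21 blk=8 s=0: MISS | VC []
  [1] addr=0x9 blk=2 s=0: MISS | VC [8]
  [2] addr=0x23 blk=8 s=0: VC-HIT | VC [2]
  [3] addr=0x20 blk=8 s=0: L1-HIT | VC [2]
  [4] addr=0xa blk=2 s=0: VC-HIT | VC [8]
  [5] addr=0x38 blk=14 s=0: MISS | VC [8, 2]
  [6] addr=0x20 blk=8 s=0: VC-HIT | VC [14, 2]
  [7] addr=0x38 blk=14 s=0: VC-HIT | VC [8, 2]
  [8] addr=0x18 blk=6 s=0: MISS | VC [8, 2, 14]
  [9] addr=0x20 blk=8 s=0: VC-HIT | VC [6, 2, 14]
  [10] addr=0x1a blk=6 s=0: VC-HIT | VC [8, 2, 14]

OUTCOME = L1-HIT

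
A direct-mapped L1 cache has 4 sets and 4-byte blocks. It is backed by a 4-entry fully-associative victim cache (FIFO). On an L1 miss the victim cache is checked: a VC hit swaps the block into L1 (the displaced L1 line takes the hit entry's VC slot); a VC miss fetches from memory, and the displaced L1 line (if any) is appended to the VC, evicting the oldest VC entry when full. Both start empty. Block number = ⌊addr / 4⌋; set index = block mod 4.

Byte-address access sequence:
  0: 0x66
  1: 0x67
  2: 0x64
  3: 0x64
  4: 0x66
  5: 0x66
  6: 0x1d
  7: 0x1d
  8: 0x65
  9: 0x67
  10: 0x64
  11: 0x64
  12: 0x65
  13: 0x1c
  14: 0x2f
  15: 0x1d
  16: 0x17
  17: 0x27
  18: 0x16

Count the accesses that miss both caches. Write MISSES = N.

MISSES = 5

#0 0x66→b25/s1 MISS; vc=[]
#1 0x67→b25/s1 L1-HIT; vc=[]
#2 0x64→b25/s1 L1-HIT; vc=[]
#3 0x64→b25/s1 L1-HIT; vc=[]
#4 0x66→b25/s1 L1-HIT; vc=[]
#5 0x66→b25/s1 L1-HIT; vc=[]
#6 0x1d→b7/s3 MISS; vc=[]
#7 0x1d→b7/s3 L1-HIT; vc=[]
#8 0x65→b25/s1 L1-HIT; vc=[]
#9 0x67→b25/s1 L1-HIT; vc=[]
#10 0x64→b25/s1 L1-HIT; vc=[]
#11 0x64→b25/s1 L1-HIT; vc=[]
#12 0x65→b25/s1 L1-HIT; vc=[]
#13 0x1c→b7/s3 L1-HIT; vc=[]
#14 0x2f→b11/s3 MISS; vc=[7]
#15 0x1d→b7/s3 VC-HIT; vc=[11]
#16 0x17→b5/s1 MISS; vc=[11,25]
#17 0x27→b9/s1 MISS; vc=[11,25,5]
#18 0x16→b5/s1 VC-HIT; vc=[11,25,9]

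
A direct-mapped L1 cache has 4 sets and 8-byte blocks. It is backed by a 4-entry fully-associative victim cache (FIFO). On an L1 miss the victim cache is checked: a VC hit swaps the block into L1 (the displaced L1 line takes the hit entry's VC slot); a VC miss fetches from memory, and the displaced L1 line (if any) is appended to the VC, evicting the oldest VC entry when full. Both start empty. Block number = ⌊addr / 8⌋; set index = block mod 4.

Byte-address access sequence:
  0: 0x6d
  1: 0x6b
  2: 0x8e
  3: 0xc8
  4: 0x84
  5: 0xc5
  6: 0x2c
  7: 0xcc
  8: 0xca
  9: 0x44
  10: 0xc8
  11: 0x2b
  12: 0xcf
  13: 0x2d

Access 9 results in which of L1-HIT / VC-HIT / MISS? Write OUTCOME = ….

#0 0x6d→b13/s1 MISS; vc=[]
#1 0x6b→b13/s1 L1-HIT; vc=[]
#2 0x8e→b17/s1 MISS; vc=[13]
#3 0xc8→b25/s1 MISS; vc=[13,17]
#4 0x84→b16/s0 MISS; vc=[13,17]
#5 0xc5→b24/s0 MISS; vc=[13,17,16]
#6 0x2c→b5/s1 MISS; vc=[13,17,16,25]
#7 0xcc→b25/s1 VC-HIT; vc=[13,17,16,5]
#8 0xca→b25/s1 L1-HIT; vc=[13,17,16,5]
#9 0x44→b8/s0 MISS; vc=[17,16,5,24]
#10 0xc8→b25/s1 L1-HIT; vc=[17,16,5,24]
#11 0x2b→b5/s1 VC-HIT; vc=[17,16,25,24]
#12 0xcf→b25/s1 VC-HIT; vc=[17,16,5,24]
#13 0x2d→b5/s1 VC-HIT; vc=[17,16,25,24]

OUTCOME = MISS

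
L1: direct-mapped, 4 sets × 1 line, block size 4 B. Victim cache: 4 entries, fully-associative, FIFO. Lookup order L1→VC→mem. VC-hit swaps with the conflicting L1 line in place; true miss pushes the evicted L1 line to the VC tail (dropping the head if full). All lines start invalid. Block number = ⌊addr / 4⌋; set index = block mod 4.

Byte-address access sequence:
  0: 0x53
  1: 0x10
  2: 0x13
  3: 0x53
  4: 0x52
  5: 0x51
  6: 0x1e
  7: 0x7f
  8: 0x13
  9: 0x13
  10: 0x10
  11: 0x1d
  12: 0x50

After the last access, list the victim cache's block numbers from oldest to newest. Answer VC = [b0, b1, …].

  [0] addr=0x53 blk=20 s=0: MISS | VC []
  [1] addr=0x10 blk=4 s=0: MISS | VC [20]
  [2] addr=0x13 blk=4 s=0: L1-HIT | VC [20]
  [3] addr=0x53 blk=20 s=0: VC-HIT | VC [4]
  [4] addr=0x52 blk=20 s=0: L1-HIT | VC [4]
  [5] addr=0x51 blk=20 s=0: L1-HIT | VC [4]
  [6] addr=0x1e blk=7 s=3: MISS | VC [4]
  [7] addr=0x7f blk=31 s=3: MISS | VC [4, 7]
  [8] addr=0x13 blk=4 s=0: VC-HIT | VC [20, 7]
  [9] addr=0x13 blk=4 s=0: L1-HIT | VC [20, 7]
  [10] addr=0x10 blk=4 s=0: L1-HIT | VC [20, 7]
  [11] addr=0x1d blk=7 s=3: VC-HIT | VC [20, 31]
  [12] addr=0x50 blk=20 s=0: VC-HIT | VC [4, 31]

VC = [4, 31]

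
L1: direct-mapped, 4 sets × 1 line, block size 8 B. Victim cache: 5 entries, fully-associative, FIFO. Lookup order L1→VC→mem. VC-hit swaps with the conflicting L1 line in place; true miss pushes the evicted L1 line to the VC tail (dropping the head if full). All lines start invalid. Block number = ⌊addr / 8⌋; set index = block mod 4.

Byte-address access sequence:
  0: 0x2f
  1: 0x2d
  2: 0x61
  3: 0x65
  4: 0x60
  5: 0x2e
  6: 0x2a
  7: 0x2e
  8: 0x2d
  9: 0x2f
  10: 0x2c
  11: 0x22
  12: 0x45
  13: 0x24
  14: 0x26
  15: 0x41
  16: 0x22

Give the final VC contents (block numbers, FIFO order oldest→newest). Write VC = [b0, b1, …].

#0 0x2f→b5/s1 MISS; vc=[]
#1 0x2d→b5/s1 L1-HIT; vc=[]
#2 0x61→b12/s0 MISS; vc=[]
#3 0x65→b12/s0 L1-HIT; vc=[]
#4 0x60→b12/s0 L1-HIT; vc=[]
#5 0x2e→b5/s1 L1-HIT; vc=[]
#6 0x2a→b5/s1 L1-HIT; vc=[]
#7 0x2e→b5/s1 L1-HIT; vc=[]
#8 0x2d→b5/s1 L1-HIT; vc=[]
#9 0x2f→b5/s1 L1-HIT; vc=[]
#10 0x2c→b5/s1 L1-HIT; vc=[]
#11 0x22→b4/s0 MISS; vc=[12]
#12 0x45→b8/s0 MISS; vc=[12,4]
#13 0x24→b4/s0 VC-HIT; vc=[12,8]
#14 0x26→b4/s0 L1-HIT; vc=[12,8]
#15 0x41→b8/s0 VC-HIT; vc=[12,4]
#16 0x22→b4/s0 VC-HIT; vc=[12,8]

VC = [12, 8]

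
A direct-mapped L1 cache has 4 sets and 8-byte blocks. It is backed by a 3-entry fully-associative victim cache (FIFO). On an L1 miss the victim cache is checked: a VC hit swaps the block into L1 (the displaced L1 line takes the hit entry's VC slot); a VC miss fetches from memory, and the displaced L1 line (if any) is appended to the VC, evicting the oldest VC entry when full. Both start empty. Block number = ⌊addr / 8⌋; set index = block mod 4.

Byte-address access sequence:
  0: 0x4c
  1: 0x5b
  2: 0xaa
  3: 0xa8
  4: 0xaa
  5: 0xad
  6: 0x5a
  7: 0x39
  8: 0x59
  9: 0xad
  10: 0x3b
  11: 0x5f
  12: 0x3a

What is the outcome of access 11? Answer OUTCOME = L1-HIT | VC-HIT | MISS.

OUTCOME = VC-HIT

0: 0x4c (blk 9, set 1) → MISS  vc=[]
1: 0x5b (blk 11, set 3) → MISS  vc=[]
2: 0xaa (blk 21, set 1) → MISS  vc=[9]
3: 0xa8 (blk 21, set 1) → L1-HIT  vc=[9]
4: 0xaa (blk 21, set 1) → L1-HIT  vc=[9]
5: 0xad (blk 21, set 1) → L1-HIT  vc=[9]
6: 0x5a (blk 11, set 3) → L1-HIT  vc=[9]
7: 0x39 (blk 7, set 3) → MISS  vc=[9, 11]
8: 0x59 (blk 11, set 3) → VC-HIT  vc=[9, 7]
9: 0xad (blk 21, set 1) → L1-HIT  vc=[9, 7]
10: 0x3b (blk 7, set 3) → VC-HIT  vc=[9, 11]
11: 0x5f (blk 11, set 3) → VC-HIT  vc=[9, 7]
12: 0x3a (blk 7, set 3) → VC-HIT  vc=[9, 11]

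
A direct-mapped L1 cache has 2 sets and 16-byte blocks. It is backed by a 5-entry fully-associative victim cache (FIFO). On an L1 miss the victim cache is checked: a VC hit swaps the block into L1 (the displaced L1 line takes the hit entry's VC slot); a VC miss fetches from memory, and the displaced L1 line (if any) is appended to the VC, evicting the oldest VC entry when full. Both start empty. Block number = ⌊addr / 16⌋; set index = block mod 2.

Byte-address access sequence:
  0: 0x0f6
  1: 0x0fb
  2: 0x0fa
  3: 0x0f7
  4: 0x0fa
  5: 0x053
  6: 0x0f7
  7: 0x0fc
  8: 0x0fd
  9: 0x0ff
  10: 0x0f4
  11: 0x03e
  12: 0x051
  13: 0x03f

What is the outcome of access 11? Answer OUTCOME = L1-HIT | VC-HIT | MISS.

OUTCOME = MISS

0: 0xf6 (blk 15, set 1) → MISS  vc=[]
1: 0xfb (blk 15, set 1) → L1-HIT  vc=[]
2: 0xfa (blk 15, set 1) → L1-HIT  vc=[]
3: 0xf7 (blk 15, set 1) → L1-HIT  vc=[]
4: 0xfa (blk 15, set 1) → L1-HIT  vc=[]
5: 0x53 (blk 5, set 1) → MISS  vc=[15]
6: 0xf7 (blk 15, set 1) → VC-HIT  vc=[5]
7: 0xfc (blk 15, set 1) → L1-HIT  vc=[5]
8: 0xfd (blk 15, set 1) → L1-HIT  vc=[5]
9: 0xff (blk 15, set 1) → L1-HIT  vc=[5]
10: 0xf4 (blk 15, set 1) → L1-HIT  vc=[5]
11: 0x3e (blk 3, set 1) → MISS  vc=[5, 15]
12: 0x51 (blk 5, set 1) → VC-HIT  vc=[3, 15]
13: 0x3f (blk 3, set 1) → VC-HIT  vc=[5, 15]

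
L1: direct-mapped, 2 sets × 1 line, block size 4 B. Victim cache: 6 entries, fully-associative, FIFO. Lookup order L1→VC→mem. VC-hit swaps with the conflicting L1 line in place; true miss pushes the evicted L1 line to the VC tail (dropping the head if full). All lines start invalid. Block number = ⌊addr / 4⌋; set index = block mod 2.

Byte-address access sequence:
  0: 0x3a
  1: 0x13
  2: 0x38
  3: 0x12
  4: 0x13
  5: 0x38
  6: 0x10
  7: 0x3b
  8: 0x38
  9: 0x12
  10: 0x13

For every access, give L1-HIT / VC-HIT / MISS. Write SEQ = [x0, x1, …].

SEQ = [MISS, MISS, VC-HIT, VC-HIT, L1-HIT, VC-HIT, VC-HIT, VC-HIT, L1-HIT, VC-HIT, L1-HIT]

#0 0x3a→b14/s0 MISS; vc=[]
#1 0x13→b4/s0 MISS; vc=[14]
#2 0x38→b14/s0 VC-HIT; vc=[4]
#3 0x12→b4/s0 VC-HIT; vc=[14]
#4 0x13→b4/s0 L1-HIT; vc=[14]
#5 0x38→b14/s0 VC-HIT; vc=[4]
#6 0x10→b4/s0 VC-HIT; vc=[14]
#7 0x3b→b14/s0 VC-HIT; vc=[4]
#8 0x38→b14/s0 L1-HIT; vc=[4]
#9 0x12→b4/s0 VC-HIT; vc=[14]
#10 0x13→b4/s0 L1-HIT; vc=[14]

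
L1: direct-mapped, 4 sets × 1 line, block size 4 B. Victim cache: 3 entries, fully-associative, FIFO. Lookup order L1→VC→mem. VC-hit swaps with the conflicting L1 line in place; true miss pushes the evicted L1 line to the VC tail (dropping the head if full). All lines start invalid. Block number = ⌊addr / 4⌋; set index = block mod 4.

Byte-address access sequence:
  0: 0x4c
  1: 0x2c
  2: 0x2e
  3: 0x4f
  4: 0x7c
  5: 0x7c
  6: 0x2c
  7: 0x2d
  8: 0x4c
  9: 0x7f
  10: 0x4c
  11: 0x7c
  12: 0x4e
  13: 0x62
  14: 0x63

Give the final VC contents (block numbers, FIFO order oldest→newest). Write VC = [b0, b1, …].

0: 0x4c (blk 19, set 3) → MISS  vc=[]
1: 0x2c (blk 11, set 3) → MISS  vc=[19]
2: 0x2e (blk 11, set 3) → L1-HIT  vc=[19]
3: 0x4f (blk 19, set 3) → VC-HIT  vc=[11]
4: 0x7c (blk 31, set 3) → MISS  vc=[11, 19]
5: 0x7c (blk 31, set 3) → L1-HIT  vc=[11, 19]
6: 0x2c (blk 11, set 3) → VC-HIT  vc=[31, 19]
7: 0x2d (blk 11, set 3) → L1-HIT  vc=[31, 19]
8: 0x4c (blk 19, set 3) → VC-HIT  vc=[31, 11]
9: 0x7f (blk 31, set 3) → VC-HIT  vc=[19, 11]
10: 0x4c (blk 19, set 3) → VC-HIT  vc=[31, 11]
11: 0x7c (blk 31, set 3) → VC-HIT  vc=[19, 11]
12: 0x4e (blk 19, set 3) → VC-HIT  vc=[31, 11]
13: 0x62 (blk 24, set 0) → MISS  vc=[31, 11]
14: 0x63 (blk 24, set 0) → L1-HIT  vc=[31, 11]

VC = [31, 11]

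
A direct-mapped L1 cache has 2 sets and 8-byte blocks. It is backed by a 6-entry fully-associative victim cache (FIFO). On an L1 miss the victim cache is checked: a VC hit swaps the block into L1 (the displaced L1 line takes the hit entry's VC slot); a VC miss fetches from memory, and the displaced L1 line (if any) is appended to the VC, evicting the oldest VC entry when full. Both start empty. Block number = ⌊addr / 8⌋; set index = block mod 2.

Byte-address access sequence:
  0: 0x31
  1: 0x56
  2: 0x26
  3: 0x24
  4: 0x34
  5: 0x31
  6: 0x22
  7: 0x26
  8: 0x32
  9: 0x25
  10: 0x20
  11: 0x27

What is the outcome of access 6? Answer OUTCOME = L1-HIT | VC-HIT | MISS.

OUTCOME = VC-HIT

0: 0x31 (blk 6, set 0) → MISS  vc=[]
1: 0x56 (blk 10, set 0) → MISS  vc=[6]
2: 0x26 (blk 4, set 0) → MISS  vc=[6, 10]
3: 0x24 (blk 4, set 0) → L1-HIT  vc=[6, 10]
4: 0x34 (blk 6, set 0) → VC-HIT  vc=[4, 10]
5: 0x31 (blk 6, set 0) → L1-HIT  vc=[4, 10]
6: 0x22 (blk 4, set 0) → VC-HIT  vc=[6, 10]
7: 0x26 (blk 4, set 0) → L1-HIT  vc=[6, 10]
8: 0x32 (blk 6, set 0) → VC-HIT  vc=[4, 10]
9: 0x25 (blk 4, set 0) → VC-HIT  vc=[6, 10]
10: 0x20 (blk 4, set 0) → L1-HIT  vc=[6, 10]
11: 0x27 (blk 4, set 0) → L1-HIT  vc=[6, 10]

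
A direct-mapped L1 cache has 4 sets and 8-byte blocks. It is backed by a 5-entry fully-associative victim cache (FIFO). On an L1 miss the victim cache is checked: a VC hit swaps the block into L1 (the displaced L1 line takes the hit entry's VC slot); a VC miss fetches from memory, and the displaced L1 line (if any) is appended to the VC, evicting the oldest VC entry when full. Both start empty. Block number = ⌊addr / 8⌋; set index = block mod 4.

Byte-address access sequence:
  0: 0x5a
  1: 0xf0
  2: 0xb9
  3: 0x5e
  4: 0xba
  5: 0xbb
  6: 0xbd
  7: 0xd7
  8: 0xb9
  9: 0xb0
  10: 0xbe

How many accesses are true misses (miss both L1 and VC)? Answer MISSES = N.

0: 0x5a (blk 11, set 3) → MISS  vc=[]
1: 0xf0 (blk 30, set 2) → MISS  vc=[]
2: 0xb9 (blk 23, set 3) → MISS  vc=[11]
3: 0x5e (blk 11, set 3) → VC-HIT  vc=[23]
4: 0xba (blk 23, set 3) → VC-HIT  vc=[11]
5: 0xbb (blk 23, set 3) → L1-HIT  vc=[11]
6: 0xbd (blk 23, set 3) → L1-HIT  vc=[11]
7: 0xd7 (blk 26, set 2) → MISS  vc=[11, 30]
8: 0xb9 (blk 23, set 3) → L1-HIT  vc=[11, 30]
9: 0xb0 (blk 22, set 2) → MISS  vc=[11, 30, 26]
10: 0xbe (blk 23, set 3) → L1-HIT  vc=[11, 30, 26]

MISSES = 5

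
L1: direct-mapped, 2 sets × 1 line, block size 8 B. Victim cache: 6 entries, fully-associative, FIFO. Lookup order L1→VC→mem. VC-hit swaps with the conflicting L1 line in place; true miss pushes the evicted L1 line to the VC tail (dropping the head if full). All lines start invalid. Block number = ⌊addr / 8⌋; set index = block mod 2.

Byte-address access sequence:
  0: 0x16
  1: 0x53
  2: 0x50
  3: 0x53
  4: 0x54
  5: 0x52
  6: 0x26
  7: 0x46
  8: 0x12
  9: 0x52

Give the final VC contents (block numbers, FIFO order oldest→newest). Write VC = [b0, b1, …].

VC = [8, 2, 4]

  [0] addr=0x16 blk=2 s=0: MISS | VC []
  [1] addr=0x53 blk=10 s=0: MISS | VC [2]
  [2] addr=0x50 blk=10 s=0: L1-HIT | VC [2]
  [3] addr=0x53 blk=10 s=0: L1-HIT | VC [2]
  [4] addr=0x54 blk=10 s=0: L1-HIT | VC [2]
  [5] addr=0x52 blk=10 s=0: L1-HIT | VC [2]
  [6] addr=0x26 blk=4 s=0: MISS | VC [2, 10]
  [7] addr=0x46 blk=8 s=0: MISS | VC [2, 10, 4]
  [8] addr=0x12 blk=2 s=0: VC-HIT | VC [8, 10, 4]
  [9] addr=0x52 blk=10 s=0: VC-HIT | VC [8, 2, 4]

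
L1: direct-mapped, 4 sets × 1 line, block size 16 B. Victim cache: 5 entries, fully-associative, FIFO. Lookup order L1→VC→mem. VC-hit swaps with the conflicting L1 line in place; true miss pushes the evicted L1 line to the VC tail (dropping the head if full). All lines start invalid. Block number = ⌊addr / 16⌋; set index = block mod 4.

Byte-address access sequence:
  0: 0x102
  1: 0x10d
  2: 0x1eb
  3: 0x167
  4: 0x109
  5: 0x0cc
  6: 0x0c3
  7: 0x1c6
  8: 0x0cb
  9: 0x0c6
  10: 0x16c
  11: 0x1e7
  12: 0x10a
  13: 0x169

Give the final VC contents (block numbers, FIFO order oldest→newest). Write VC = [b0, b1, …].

  [0] addr=0x102 blk=16 s=0: MISS | VC []
  [1] addr=0x10d blk=16 s=0: L1-HIT | VC []
  [2] addr=0x1eb blk=30 s=2: MISS | VC []
  [3] addr=0x167 blk=22 s=2: MISS | VC [30]
  [4] addr=0x109 blk=16 s=0: L1-HIT | VC [30]
  [5] addr=0xcc blk=12 s=0: MISS | VC [30, 16]
  [6] addr=0xc3 blk=12 s=0: L1-HIT | VC [30, 16]
  [7] addr=0x1c6 blk=28 s=0: MISS | VC [30, 16, 12]
  [8] addr=0xcb blk=12 s=0: VC-HIT | VC [30, 16, 28]
  [9] addr=0xc6 blk=12 s=0: L1-HIT | VC [30, 16, 28]
  [10] addr=0x16c blk=22 s=2: L1-HIT | VC [30, 16, 28]
  [11] addr=0x1e7 blk=30 s=2: VC-HIT | VC [22, 16, 28]
  [12] addr=0x10a blk=16 s=0: VC-HIT | VC [22, 12, 28]
  [13] addr=0x169 blk=22 s=2: VC-HIT | VC [30, 12, 28]

VC = [30, 12, 28]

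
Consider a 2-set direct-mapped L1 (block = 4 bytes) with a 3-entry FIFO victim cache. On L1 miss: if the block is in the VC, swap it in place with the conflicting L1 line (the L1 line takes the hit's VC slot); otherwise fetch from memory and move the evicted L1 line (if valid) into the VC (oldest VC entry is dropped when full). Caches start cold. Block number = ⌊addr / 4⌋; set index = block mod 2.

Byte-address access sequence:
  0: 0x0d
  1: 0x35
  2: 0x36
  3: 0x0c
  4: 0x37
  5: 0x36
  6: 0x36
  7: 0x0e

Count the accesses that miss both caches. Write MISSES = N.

MISSES = 2

0: 0xd (blk 3, set 1) → MISS  vc=[]
1: 0x35 (blk 13, set 1) → MISS  vc=[3]
2: 0x36 (blk 13, set 1) → L1-HIT  vc=[3]
3: 0xc (blk 3, set 1) → VC-HIT  vc=[13]
4: 0x37 (blk 13, set 1) → VC-HIT  vc=[3]
5: 0x36 (blk 13, set 1) → L1-HIT  vc=[3]
6: 0x36 (blk 13, set 1) → L1-HIT  vc=[3]
7: 0xe (blk 3, set 1) → VC-HIT  vc=[13]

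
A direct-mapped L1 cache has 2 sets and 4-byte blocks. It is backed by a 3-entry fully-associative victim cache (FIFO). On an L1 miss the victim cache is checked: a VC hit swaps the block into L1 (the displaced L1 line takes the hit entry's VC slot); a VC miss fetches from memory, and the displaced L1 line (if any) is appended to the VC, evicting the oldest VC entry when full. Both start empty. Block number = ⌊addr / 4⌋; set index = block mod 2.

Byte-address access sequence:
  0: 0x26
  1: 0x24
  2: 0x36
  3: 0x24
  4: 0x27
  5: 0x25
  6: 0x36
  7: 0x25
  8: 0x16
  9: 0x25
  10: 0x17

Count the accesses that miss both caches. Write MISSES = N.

  [0] addr=0x26 blk=9 s=1: MISS | VC []
  [1] addr=0x24 blk=9 s=1: L1-HIT | VC []
  [2] addr=0x36 blk=13 s=1: MISS | VC [9]
  [3] addr=0x24 blk=9 s=1: VC-HIT | VC [13]
  [4] addr=0x27 blk=9 s=1: L1-HIT | VC [13]
  [5] addr=0x25 blk=9 s=1: L1-HIT | VC [13]
  [6] addr=0x36 blk=13 s=1: VC-HIT | VC [9]
  [7] addr=0x25 blk=9 s=1: VC-HIT | VC [13]
  [8] addr=0x16 blk=5 s=1: MISS | VC [13, 9]
  [9] addr=0x25 blk=9 s=1: VC-HIT | VC [13, 5]
  [10] addr=0x17 blk=5 s=1: VC-HIT | VC [13, 9]

MISSES = 3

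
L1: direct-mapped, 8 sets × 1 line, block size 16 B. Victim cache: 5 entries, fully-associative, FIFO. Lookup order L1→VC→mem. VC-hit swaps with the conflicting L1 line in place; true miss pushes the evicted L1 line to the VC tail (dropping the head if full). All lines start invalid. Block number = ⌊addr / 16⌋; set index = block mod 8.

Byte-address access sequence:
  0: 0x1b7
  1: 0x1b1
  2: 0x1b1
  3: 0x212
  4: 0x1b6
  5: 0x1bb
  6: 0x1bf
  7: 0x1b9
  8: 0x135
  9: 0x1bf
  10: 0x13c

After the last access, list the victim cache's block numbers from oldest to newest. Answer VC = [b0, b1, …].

VC = [27]

#0 0x1b7→b27/s3 MISS; vc=[]
#1 0x1b1→b27/s3 L1-HIT; vc=[]
#2 0x1b1→b27/s3 L1-HIT; vc=[]
#3 0x212→b33/s1 MISS; vc=[]
#4 0x1b6→b27/s3 L1-HIT; vc=[]
#5 0x1bb→b27/s3 L1-HIT; vc=[]
#6 0x1bf→b27/s3 L1-HIT; vc=[]
#7 0x1b9→b27/s3 L1-HIT; vc=[]
#8 0x135→b19/s3 MISS; vc=[27]
#9 0x1bf→b27/s3 VC-HIT; vc=[19]
#10 0x13c→b19/s3 VC-HIT; vc=[27]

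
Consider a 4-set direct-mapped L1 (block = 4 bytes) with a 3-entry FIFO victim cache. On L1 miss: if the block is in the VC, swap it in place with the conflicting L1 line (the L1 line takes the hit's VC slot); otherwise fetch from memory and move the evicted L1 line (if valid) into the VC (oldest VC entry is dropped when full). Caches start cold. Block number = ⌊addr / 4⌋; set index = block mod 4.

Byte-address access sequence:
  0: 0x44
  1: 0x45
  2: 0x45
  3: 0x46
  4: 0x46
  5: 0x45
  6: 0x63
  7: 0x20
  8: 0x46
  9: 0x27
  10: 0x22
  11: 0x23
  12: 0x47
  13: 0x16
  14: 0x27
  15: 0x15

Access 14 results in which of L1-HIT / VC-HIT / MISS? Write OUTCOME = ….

OUTCOME = VC-HIT

0: 0x44 (blk 17, set 1) → MISS  vc=[]
1: 0x45 (blk 17, set 1) → L1-HIT  vc=[]
2: 0x45 (blk 17, set 1) → L1-HIT  vc=[]
3: 0x46 (blk 17, set 1) → L1-HIT  vc=[]
4: 0x46 (blk 17, set 1) → L1-HIT  vc=[]
5: 0x45 (blk 17, set 1) → L1-HIT  vc=[]
6: 0x63 (blk 24, set 0) → MISS  vc=[]
7: 0x20 (blk 8, set 0) → MISS  vc=[24]
8: 0x46 (blk 17, set 1) → L1-HIT  vc=[24]
9: 0x27 (blk 9, set 1) → MISS  vc=[24, 17]
10: 0x22 (blk 8, set 0) → L1-HIT  vc=[24, 17]
11: 0x23 (blk 8, set 0) → L1-HIT  vc=[24, 17]
12: 0x47 (blk 17, set 1) → VC-HIT  vc=[24, 9]
13: 0x16 (blk 5, set 1) → MISS  vc=[24, 9, 17]
14: 0x27 (blk 9, set 1) → VC-HIT  vc=[24, 5, 17]
15: 0x15 (blk 5, set 1) → VC-HIT  vc=[24, 9, 17]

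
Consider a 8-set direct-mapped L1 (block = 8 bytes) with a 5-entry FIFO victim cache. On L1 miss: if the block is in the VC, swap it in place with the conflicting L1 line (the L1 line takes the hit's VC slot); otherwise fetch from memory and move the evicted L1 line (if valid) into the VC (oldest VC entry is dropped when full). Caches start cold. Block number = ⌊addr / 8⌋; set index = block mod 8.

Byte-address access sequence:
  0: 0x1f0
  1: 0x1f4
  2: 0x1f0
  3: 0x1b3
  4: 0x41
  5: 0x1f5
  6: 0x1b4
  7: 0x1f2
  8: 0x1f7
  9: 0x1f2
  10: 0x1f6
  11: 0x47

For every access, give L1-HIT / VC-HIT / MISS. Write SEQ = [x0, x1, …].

SEQ = [MISS, L1-HIT, L1-HIT, MISS, MISS, VC-HIT, VC-HIT, VC-HIT, L1-HIT, L1-HIT, L1-HIT, L1-HIT]

#0 0x1f0→b62/s6 MISS; vc=[]
#1 0x1f4→b62/s6 L1-HIT; vc=[]
#2 0x1f0→b62/s6 L1-HIT; vc=[]
#3 0x1b3→b54/s6 MISS; vc=[62]
#4 0x41→b8/s0 MISS; vc=[62]
#5 0x1f5→b62/s6 VC-HIT; vc=[54]
#6 0x1b4→b54/s6 VC-HIT; vc=[62]
#7 0x1f2→b62/s6 VC-HIT; vc=[54]
#8 0x1f7→b62/s6 L1-HIT; vc=[54]
#9 0x1f2→b62/s6 L1-HIT; vc=[54]
#10 0x1f6→b62/s6 L1-HIT; vc=[54]
#11 0x47→b8/s0 L1-HIT; vc=[54]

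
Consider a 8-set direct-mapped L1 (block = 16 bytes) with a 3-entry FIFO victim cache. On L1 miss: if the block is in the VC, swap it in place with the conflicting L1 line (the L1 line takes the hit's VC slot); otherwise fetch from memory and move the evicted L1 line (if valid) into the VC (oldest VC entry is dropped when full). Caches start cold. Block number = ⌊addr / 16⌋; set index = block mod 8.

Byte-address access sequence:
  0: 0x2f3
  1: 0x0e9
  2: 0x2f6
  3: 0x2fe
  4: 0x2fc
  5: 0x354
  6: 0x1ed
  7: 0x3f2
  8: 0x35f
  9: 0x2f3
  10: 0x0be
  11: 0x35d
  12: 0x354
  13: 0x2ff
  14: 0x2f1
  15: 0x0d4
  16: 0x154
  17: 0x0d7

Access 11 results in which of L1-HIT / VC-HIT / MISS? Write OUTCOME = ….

#0 0x2f3→b47/s7 MISS; vc=[]
#1 0xe9→b14/s6 MISS; vc=[]
#2 0x2f6→b47/s7 L1-HIT; vc=[]
#3 0x2fe→b47/s7 L1-HIT; vc=[]
#4 0x2fc→b47/s7 L1-HIT; vc=[]
#5 0x354→b53/s5 MISS; vc=[]
#6 0x1ed→b30/s6 MISS; vc=[14]
#7 0x3f2→b63/s7 MISS; vc=[14,47]
#8 0x35f→b53/s5 L1-HIT; vc=[14,47]
#9 0x2f3→b47/s7 VC-HIT; vc=[14,63]
#10 0xbe→b11/s3 MISS; vc=[14,63]
#11 0x35d→b53/s5 L1-HIT; vc=[14,63]
#12 0x354→b53/s5 L1-HIT; vc=[14,63]
#13 0x2ff→b47/s7 L1-HIT; vc=[14,63]
#14 0x2f1→b47/s7 L1-HIT; vc=[14,63]
#15 0xd4→b13/s5 MISS; vc=[14,63,53]
#16 0x154→b21/s5 MISS; vc=[63,53,13]
#17 0xd7→b13/s5 VC-HIT; vc=[63,53,21]

OUTCOME = L1-HIT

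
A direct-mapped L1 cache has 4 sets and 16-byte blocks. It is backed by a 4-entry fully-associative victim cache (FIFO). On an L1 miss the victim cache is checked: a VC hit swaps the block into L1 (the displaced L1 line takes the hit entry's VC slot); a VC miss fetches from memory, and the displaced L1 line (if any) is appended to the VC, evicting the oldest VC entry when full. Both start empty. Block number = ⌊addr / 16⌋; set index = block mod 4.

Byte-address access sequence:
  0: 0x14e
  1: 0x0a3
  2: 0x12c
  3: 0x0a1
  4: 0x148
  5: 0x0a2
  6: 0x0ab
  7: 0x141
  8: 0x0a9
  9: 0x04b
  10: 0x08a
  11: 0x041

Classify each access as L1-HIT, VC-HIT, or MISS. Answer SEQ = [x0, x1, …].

0: 0x14e (blk 20, set 0) → MISS  vc=[]
1: 0xa3 (blk 10, set 2) → MISS  vc=[]
2: 0x12c (blk 18, set 2) → MISS  vc=[10]
3: 0xa1 (blk 10, set 2) → VC-HIT  vc=[18]
4: 0x148 (blk 20, set 0) → L1-HIT  vc=[18]
5: 0xa2 (blk 10, set 2) → L1-HIT  vc=[18]
6: 0xab (blk 10, set 2) → L1-HIT  vc=[18]
7: 0x141 (blk 20, set 0) → L1-HIT  vc=[18]
8: 0xa9 (blk 10, set 2) → L1-HIT  vc=[18]
9: 0x4b (blk 4, set 0) → MISS  vc=[18, 20]
10: 0x8a (blk 8, set 0) → MISS  vc=[18, 20, 4]
11: 0x41 (blk 4, set 0) → VC-HIT  vc=[18, 20, 8]

SEQ = [MISS, MISS, MISS, VC-HIT, L1-HIT, L1-HIT, L1-HIT, L1-HIT, L1-HIT, MISS, MISS, VC-HIT]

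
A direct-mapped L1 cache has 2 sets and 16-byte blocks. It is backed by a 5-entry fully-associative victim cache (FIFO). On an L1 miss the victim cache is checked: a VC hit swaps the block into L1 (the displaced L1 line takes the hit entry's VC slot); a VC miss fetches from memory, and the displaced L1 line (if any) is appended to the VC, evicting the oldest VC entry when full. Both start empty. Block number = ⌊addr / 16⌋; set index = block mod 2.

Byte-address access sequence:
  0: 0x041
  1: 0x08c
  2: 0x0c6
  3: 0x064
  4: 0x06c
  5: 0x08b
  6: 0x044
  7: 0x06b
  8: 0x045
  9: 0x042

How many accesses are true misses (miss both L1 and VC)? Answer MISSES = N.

MISSES = 4

0: 0x41 (blk 4, set 0) → MISS  vc=[]
1: 0x8c (blk 8, set 0) → MISS  vc=[4]
2: 0xc6 (blk 12, set 0) → MISS  vc=[4, 8]
3: 0x64 (blk 6, set 0) → MISS  vc=[4, 8, 12]
4: 0x6c (blk 6, set 0) → L1-HIT  vc=[4, 8, 12]
5: 0x8b (blk 8, set 0) → VC-HIT  vc=[4, 6, 12]
6: 0x44 (blk 4, set 0) → VC-HIT  vc=[8, 6, 12]
7: 0x6b (blk 6, set 0) → VC-HIT  vc=[8, 4, 12]
8: 0x45 (blk 4, set 0) → VC-HIT  vc=[8, 6, 12]
9: 0x42 (blk 4, set 0) → L1-HIT  vc=[8, 6, 12]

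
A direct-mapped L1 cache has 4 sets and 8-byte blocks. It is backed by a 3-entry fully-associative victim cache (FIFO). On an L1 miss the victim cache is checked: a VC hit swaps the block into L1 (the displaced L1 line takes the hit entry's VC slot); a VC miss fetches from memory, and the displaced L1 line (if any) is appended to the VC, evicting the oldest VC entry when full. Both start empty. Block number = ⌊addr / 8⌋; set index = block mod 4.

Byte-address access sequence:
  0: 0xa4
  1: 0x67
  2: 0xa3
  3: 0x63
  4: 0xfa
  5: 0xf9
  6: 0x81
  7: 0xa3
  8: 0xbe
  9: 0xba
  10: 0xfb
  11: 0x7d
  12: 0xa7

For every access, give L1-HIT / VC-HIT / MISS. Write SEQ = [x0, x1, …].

#0 0xa4→b20/s0 MISS; vc=[]
#1 0x67→b12/s0 MISS; vc=[20]
#2 0xa3→b20/s0 VC-HIT; vc=[12]
#3 0x63→b12/s0 VC-HIT; vc=[20]
#4 0xfa→b31/s3 MISS; vc=[20]
#5 0xf9→b31/s3 L1-HIT; vc=[20]
#6 0x81→b16/s0 MISS; vc=[20,12]
#7 0xa3→b20/s0 VC-HIT; vc=[16,12]
#8 0xbe→b23/s3 MISS; vc=[16,12,31]
#9 0xba→b23/s3 L1-HIT; vc=[16,12,31]
#10 0xfb→b31/s3 VC-HIT; vc=[16,12,23]
#11 0x7d→b15/s3 MISS; vc=[12,23,31]
#12 0xa7→b20/s0 L1-HIT; vc=[12,23,31]

SEQ = [MISS, MISS, VC-HIT, VC-HIT, MISS, L1-HIT, MISS, VC-HIT, MISS, L1-HIT, VC-HIT, MISS, L1-HIT]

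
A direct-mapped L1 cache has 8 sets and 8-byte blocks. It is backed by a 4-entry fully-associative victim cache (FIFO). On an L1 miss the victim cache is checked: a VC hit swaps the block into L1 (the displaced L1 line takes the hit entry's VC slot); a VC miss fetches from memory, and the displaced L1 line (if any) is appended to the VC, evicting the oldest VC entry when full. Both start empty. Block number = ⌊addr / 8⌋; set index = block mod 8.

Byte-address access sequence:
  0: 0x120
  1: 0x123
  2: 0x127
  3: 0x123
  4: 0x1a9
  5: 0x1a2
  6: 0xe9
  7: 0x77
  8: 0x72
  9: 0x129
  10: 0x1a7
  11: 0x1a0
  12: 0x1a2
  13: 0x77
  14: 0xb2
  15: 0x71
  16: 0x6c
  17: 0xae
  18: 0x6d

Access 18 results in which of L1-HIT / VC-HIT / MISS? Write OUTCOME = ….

OUTCOME = VC-HIT

#0 0x120→b36/s4 MISS; vc=[]
#1 0x123→b36/s4 L1-HIT; vc=[]
#2 0x127→b36/s4 L1-HIT; vc=[]
#3 0x123→b36/s4 L1-HIT; vc=[]
#4 0x1a9→b53/s5 MISS; vc=[]
#5 0x1a2→b52/s4 MISS; vc=[36]
#6 0xe9→b29/s5 MISS; vc=[36,53]
#7 0x77→b14/s6 MISS; vc=[36,53]
#8 0x72→b14/s6 L1-HIT; vc=[36,53]
#9 0x129→b37/s5 MISS; vc=[36,53,29]
#10 0x1a7→b52/s4 L1-HIT; vc=[36,53,29]
#11 0x1a0→b52/s4 L1-HIT; vc=[36,53,29]
#12 0x1a2→b52/s4 L1-HIT; vc=[36,53,29]
#13 0x77→b14/s6 L1-HIT; vc=[36,53,29]
#14 0xb2→b22/s6 MISS; vc=[36,53,29,14]
#15 0x71→b14/s6 VC-HIT; vc=[36,53,29,22]
#16 0x6c→b13/s5 MISS; vc=[53,29,22,37]
#17 0xae→b21/s5 MISS; vc=[29,22,37,13]
#18 0x6d→b13/s5 VC-HIT; vc=[29,22,37,21]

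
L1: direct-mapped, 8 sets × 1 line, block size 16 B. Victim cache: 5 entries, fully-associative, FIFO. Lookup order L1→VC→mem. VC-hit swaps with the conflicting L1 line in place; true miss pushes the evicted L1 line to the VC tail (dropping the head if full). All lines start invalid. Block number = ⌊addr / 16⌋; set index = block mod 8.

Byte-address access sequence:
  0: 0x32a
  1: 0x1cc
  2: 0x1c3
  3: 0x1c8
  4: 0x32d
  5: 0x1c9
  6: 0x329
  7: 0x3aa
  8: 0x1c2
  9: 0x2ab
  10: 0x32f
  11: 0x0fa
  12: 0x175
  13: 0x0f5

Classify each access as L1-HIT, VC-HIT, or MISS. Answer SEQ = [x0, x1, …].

SEQ = [MISS, MISS, L1-HIT, L1-HIT, L1-HIT, L1-HIT, L1-HIT, MISS, L1-HIT, MISS, VC-HIT, MISS, MISS, VC-HIT]

  [0] addr=0x32a blk=50 s=2: MISS | VC []
  [1] addr=0x1cc blk=28 s=4: MISS | VC []
  [2] addr=0x1c3 blk=28 s=4: L1-HIT | VC []
  [3] addr=0x1c8 blk=28 s=4: L1-HIT | VC []
  [4] addr=0x32d blk=50 s=2: L1-HIT | VC []
  [5] addr=0x1c9 blk=28 s=4: L1-HIT | VC []
  [6] addr=0x329 blk=50 s=2: L1-HIT | VC []
  [7] addr=0x3aa blk=58 s=2: MISS | VC [50]
  [8] addr=0x1c2 blk=28 s=4: L1-HIT | VC [50]
  [9] addr=0x2ab blk=42 s=2: MISS | VC [50, 58]
  [10] addr=0x32f blk=50 s=2: VC-HIT | VC [42, 58]
  [11] addr=0xfa blk=15 s=7: MISS | VC [42, 58]
  [12] addr=0x175 blk=23 s=7: MISS | VC [42, 58, 15]
  [13] addr=0xf5 blk=15 s=7: VC-HIT | VC [42, 58, 23]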